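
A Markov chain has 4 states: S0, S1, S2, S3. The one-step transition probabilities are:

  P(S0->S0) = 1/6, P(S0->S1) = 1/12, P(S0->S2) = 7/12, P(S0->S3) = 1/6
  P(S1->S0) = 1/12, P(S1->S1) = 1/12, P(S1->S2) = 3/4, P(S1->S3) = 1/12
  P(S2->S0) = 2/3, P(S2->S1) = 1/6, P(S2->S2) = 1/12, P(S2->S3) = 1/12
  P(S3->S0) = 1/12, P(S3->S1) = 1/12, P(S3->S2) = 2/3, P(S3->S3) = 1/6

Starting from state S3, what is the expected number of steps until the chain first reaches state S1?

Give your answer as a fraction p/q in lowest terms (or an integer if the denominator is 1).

Let h_i = expected steps to first reach S1 from state i.
Boundary: h_S1 = 0.
First-step equations for the other states:
  h_S0 = 1 + 1/6*h_S0 + 1/12*h_S1 + 7/12*h_S2 + 1/6*h_S3
  h_S2 = 1 + 2/3*h_S0 + 1/6*h_S1 + 1/12*h_S2 + 1/12*h_S3
  h_S3 = 1 + 1/12*h_S0 + 1/12*h_S1 + 2/3*h_S2 + 1/6*h_S3

Substituting h_S1 = 0 and rearranging gives the linear system (I - Q) h = 1:
  [5/6, -7/12, -1/6] . (h_S0, h_S2, h_S3) = 1
  [-2/3, 11/12, -1/12] . (h_S0, h_S2, h_S3) = 1
  [-1/12, -2/3, 5/6] . (h_S0, h_S2, h_S3) = 1

Solving yields:
  h_S0 = 868/101
  h_S2 = 820/101
  h_S3 = 864/101

Starting state is S3, so the expected hitting time is h_S3 = 864/101.

Answer: 864/101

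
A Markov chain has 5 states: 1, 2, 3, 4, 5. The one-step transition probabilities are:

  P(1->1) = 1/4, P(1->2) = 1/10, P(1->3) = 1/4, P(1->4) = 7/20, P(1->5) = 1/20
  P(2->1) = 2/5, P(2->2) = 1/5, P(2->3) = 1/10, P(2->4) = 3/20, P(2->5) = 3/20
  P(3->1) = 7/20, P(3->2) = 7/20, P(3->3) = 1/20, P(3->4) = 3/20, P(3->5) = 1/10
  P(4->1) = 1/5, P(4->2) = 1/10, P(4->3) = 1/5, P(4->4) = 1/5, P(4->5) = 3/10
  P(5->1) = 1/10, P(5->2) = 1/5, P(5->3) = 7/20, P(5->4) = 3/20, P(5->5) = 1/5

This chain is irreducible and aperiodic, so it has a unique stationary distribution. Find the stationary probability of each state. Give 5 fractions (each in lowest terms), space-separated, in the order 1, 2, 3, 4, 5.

Answer: 47342/180451 32644/180451 34226/180451 38459/180451 27780/180451

Derivation:
The stationary distribution satisfies pi = pi * P, i.e.:
  pi_1 = 1/4*pi_1 + 2/5*pi_2 + 7/20*pi_3 + 1/5*pi_4 + 1/10*pi_5
  pi_2 = 1/10*pi_1 + 1/5*pi_2 + 7/20*pi_3 + 1/10*pi_4 + 1/5*pi_5
  pi_3 = 1/4*pi_1 + 1/10*pi_2 + 1/20*pi_3 + 1/5*pi_4 + 7/20*pi_5
  pi_4 = 7/20*pi_1 + 3/20*pi_2 + 3/20*pi_3 + 1/5*pi_4 + 3/20*pi_5
  pi_5 = 1/20*pi_1 + 3/20*pi_2 + 1/10*pi_3 + 3/10*pi_4 + 1/5*pi_5
with normalization: pi_1 + pi_2 + pi_3 + pi_4 + pi_5 = 1.

Using the first 4 balance equations plus normalization, the linear system A*pi = b is:
  [-3/4, 2/5, 7/20, 1/5, 1/10] . pi = 0
  [1/10, -4/5, 7/20, 1/10, 1/5] . pi = 0
  [1/4, 1/10, -19/20, 1/5, 7/20] . pi = 0
  [7/20, 3/20, 3/20, -4/5, 3/20] . pi = 0
  [1, 1, 1, 1, 1] . pi = 1

Solving yields:
  pi_1 = 47342/180451
  pi_2 = 32644/180451
  pi_3 = 34226/180451
  pi_4 = 38459/180451
  pi_5 = 27780/180451

Verification (pi * P):
  47342/180451*1/4 + 32644/180451*2/5 + 34226/180451*7/20 + 38459/180451*1/5 + 27780/180451*1/10 = 47342/180451 = pi_1  (ok)
  47342/180451*1/10 + 32644/180451*1/5 + 34226/180451*7/20 + 38459/180451*1/10 + 27780/180451*1/5 = 32644/180451 = pi_2  (ok)
  47342/180451*1/4 + 32644/180451*1/10 + 34226/180451*1/20 + 38459/180451*1/5 + 27780/180451*7/20 = 34226/180451 = pi_3  (ok)
  47342/180451*7/20 + 32644/180451*3/20 + 34226/180451*3/20 + 38459/180451*1/5 + 27780/180451*3/20 = 38459/180451 = pi_4  (ok)
  47342/180451*1/20 + 32644/180451*3/20 + 34226/180451*1/10 + 38459/180451*3/10 + 27780/180451*1/5 = 27780/180451 = pi_5  (ok)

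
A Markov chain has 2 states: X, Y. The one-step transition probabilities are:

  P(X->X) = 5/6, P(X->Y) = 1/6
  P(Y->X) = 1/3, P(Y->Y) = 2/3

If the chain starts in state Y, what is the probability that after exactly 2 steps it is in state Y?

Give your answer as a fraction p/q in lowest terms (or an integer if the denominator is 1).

Computing P^2 by repeated multiplication:
P^1 =
  X: [5/6, 1/6]
  Y: [1/3, 2/3]
P^2 =
  X: [3/4, 1/4]
  Y: [1/2, 1/2]

(P^2)[Y -> Y] = 1/2

Answer: 1/2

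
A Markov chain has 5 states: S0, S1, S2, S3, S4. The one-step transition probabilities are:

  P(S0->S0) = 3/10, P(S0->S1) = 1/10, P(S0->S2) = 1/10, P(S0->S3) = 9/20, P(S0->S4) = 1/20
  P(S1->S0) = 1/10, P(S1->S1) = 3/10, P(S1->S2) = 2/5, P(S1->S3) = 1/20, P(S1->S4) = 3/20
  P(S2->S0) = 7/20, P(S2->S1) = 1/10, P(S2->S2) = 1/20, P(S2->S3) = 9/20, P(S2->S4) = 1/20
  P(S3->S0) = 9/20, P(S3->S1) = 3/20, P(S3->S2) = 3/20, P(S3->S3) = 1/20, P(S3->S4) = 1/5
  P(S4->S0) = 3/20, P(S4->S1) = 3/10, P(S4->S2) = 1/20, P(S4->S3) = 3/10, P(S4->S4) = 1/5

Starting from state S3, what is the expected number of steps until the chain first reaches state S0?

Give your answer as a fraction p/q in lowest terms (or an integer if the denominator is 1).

Let h_i = expected steps to first reach S0 from state i.
Boundary: h_S0 = 0.
First-step equations for the other states:
  h_S1 = 1 + 1/10*h_S0 + 3/10*h_S1 + 2/5*h_S2 + 1/20*h_S3 + 3/20*h_S4
  h_S2 = 1 + 7/20*h_S0 + 1/10*h_S1 + 1/20*h_S2 + 9/20*h_S3 + 1/20*h_S4
  h_S3 = 1 + 9/20*h_S0 + 3/20*h_S1 + 3/20*h_S2 + 1/20*h_S3 + 1/5*h_S4
  h_S4 = 1 + 3/20*h_S0 + 3/10*h_S1 + 1/20*h_S2 + 3/10*h_S3 + 1/5*h_S4

Substituting h_S0 = 0 and rearranging gives the linear system (I - Q) h = 1:
  [7/10, -2/5, -1/20, -3/20] . (h_S1, h_S2, h_S3, h_S4) = 1
  [-1/10, 19/20, -9/20, -1/20] . (h_S1, h_S2, h_S3, h_S4) = 1
  [-3/20, -3/20, 19/20, -1/5] . (h_S1, h_S2, h_S3, h_S4) = 1
  [-3/10, -1/20, -3/10, 4/5] . (h_S1, h_S2, h_S3, h_S4) = 1

Solving yields:
  h_S1 = 11790/2659
  h_S2 = 77740/23931
  h_S3 = 75910/23931
  h_S4 = 103030/23931

Starting state is S3, so the expected hitting time is h_S3 = 75910/23931.

Answer: 75910/23931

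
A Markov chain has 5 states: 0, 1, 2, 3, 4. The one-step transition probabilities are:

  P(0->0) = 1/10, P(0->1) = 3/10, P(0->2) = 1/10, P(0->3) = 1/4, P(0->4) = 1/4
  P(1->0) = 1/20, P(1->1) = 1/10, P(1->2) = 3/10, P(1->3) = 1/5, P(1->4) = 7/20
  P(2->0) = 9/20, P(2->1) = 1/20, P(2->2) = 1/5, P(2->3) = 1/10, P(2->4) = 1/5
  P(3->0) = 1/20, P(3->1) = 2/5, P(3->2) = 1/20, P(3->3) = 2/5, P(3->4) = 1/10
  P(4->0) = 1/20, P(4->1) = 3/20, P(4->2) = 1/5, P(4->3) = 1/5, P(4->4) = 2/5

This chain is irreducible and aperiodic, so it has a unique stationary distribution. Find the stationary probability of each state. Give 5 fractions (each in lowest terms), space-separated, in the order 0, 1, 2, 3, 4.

The stationary distribution satisfies pi = pi * P, i.e.:
  pi_0 = 1/10*pi_0 + 1/20*pi_1 + 9/20*pi_2 + 1/20*pi_3 + 1/20*pi_4
  pi_1 = 3/10*pi_0 + 1/10*pi_1 + 1/20*pi_2 + 2/5*pi_3 + 3/20*pi_4
  pi_2 = 1/10*pi_0 + 3/10*pi_1 + 1/5*pi_2 + 1/20*pi_3 + 1/5*pi_4
  pi_3 = 1/4*pi_0 + 1/5*pi_1 + 1/10*pi_2 + 2/5*pi_3 + 1/5*pi_4
  pi_4 = 1/4*pi_0 + 7/20*pi_1 + 1/5*pi_2 + 1/10*pi_3 + 2/5*pi_4
with normalization: pi_0 + pi_1 + pi_2 + pi_3 + pi_4 = 1.

Using the first 4 balance equations plus normalization, the linear system A*pi = b is:
  [-9/10, 1/20, 9/20, 1/20, 1/20] . pi = 0
  [3/10, -9/10, 1/20, 2/5, 3/20] . pi = 0
  [1/10, 3/10, -4/5, 1/20, 1/5] . pi = 0
  [1/4, 1/5, 1/10, -3/5, 1/5] . pi = 0
  [1, 1, 1, 1, 1] . pi = 1

Solving yields:
  pi_0 = 8251/65957
  pi_1 = 13231/65957
  pi_2 = 22703/131914
  pi_3 = 15586/65957
  pi_4 = 35075/131914

Verification (pi * P):
  8251/65957*1/10 + 13231/65957*1/20 + 22703/131914*9/20 + 15586/65957*1/20 + 35075/131914*1/20 = 8251/65957 = pi_0  (ok)
  8251/65957*3/10 + 13231/65957*1/10 + 22703/131914*1/20 + 15586/65957*2/5 + 35075/131914*3/20 = 13231/65957 = pi_1  (ok)
  8251/65957*1/10 + 13231/65957*3/10 + 22703/131914*1/5 + 15586/65957*1/20 + 35075/131914*1/5 = 22703/131914 = pi_2  (ok)
  8251/65957*1/4 + 13231/65957*1/5 + 22703/131914*1/10 + 15586/65957*2/5 + 35075/131914*1/5 = 15586/65957 = pi_3  (ok)
  8251/65957*1/4 + 13231/65957*7/20 + 22703/131914*1/5 + 15586/65957*1/10 + 35075/131914*2/5 = 35075/131914 = pi_4  (ok)

Answer: 8251/65957 13231/65957 22703/131914 15586/65957 35075/131914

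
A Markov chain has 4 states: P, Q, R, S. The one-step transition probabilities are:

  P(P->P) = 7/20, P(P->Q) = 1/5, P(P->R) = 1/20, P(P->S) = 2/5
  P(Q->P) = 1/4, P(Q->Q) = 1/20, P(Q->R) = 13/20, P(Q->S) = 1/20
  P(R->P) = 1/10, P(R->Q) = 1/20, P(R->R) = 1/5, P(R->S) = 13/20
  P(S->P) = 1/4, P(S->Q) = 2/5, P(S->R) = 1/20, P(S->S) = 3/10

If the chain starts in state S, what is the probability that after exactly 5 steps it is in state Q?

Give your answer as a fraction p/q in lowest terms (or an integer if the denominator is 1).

Computing P^5 by repeated multiplication:
P^1 =
  P: [7/20, 1/5, 1/20, 2/5]
  Q: [1/4, 1/20, 13/20, 1/20]
  R: [1/10, 1/20, 1/5, 13/20]
  S: [1/4, 2/5, 1/20, 3/10]
P^2 =
  P: [111/400, 97/400, 71/400, 121/400]
  Q: [71/400, 21/200, 71/400, 27/50]
  R: [23/100, 117/400, 11/100, 147/400]
  S: [107/400, 77/400, 119/400, 97/400]
P^3 =
  P: [2009/8000, 79/400, 1777/8000, 1317/4000]
  Q: [1929/8000, 17/64, 1117/8000, 2829/8000]
  R: [513/2000, 341/1600, 121/500, 2307/8000]
  S: [1857/8000, 7/40, 1681/8000, 1531/4000]
P^4 =
  P: [38687/160000, 6493/32000, 32291/160000, 56557/160000]
  Q: [40507/160000, 3359/16000, 36851/160000, 12263/40000]
  R: [4787/20000, 6061/32000, 8567/40000, 57131/160000]
  S: [38671/160000, 7001/32000, 29843/160000, 56481/160000]
P^5 =
  P: [780501/3200000, 16799/80000, 646453/3200000, 550543/1600000]
  Q: [770461/3200000, 124977/640000, 673633/3200000, 1131021/3200000]
  R: [193447/800000, 134961/640000, 19577/100000, 1124943/3200000]
  S: [787813/3200000, 33569/160000, 669589/3200000, 535609/1600000]

(P^5)[S -> Q] = 33569/160000

Answer: 33569/160000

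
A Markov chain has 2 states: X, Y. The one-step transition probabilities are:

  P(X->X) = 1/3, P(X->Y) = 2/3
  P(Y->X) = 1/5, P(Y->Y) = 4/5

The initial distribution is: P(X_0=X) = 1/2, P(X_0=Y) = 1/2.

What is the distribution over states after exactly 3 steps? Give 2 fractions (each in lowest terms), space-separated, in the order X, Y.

Answer: 781/3375 2594/3375

Derivation:
Propagating the distribution step by step (d_{t+1} = d_t * P):
d_0 = (X=1/2, Y=1/2)
  d_1[X] = 1/2*1/3 + 1/2*1/5 = 4/15
  d_1[Y] = 1/2*2/3 + 1/2*4/5 = 11/15
d_1 = (X=4/15, Y=11/15)
  d_2[X] = 4/15*1/3 + 11/15*1/5 = 53/225
  d_2[Y] = 4/15*2/3 + 11/15*4/5 = 172/225
d_2 = (X=53/225, Y=172/225)
  d_3[X] = 53/225*1/3 + 172/225*1/5 = 781/3375
  d_3[Y] = 53/225*2/3 + 172/225*4/5 = 2594/3375
d_3 = (X=781/3375, Y=2594/3375)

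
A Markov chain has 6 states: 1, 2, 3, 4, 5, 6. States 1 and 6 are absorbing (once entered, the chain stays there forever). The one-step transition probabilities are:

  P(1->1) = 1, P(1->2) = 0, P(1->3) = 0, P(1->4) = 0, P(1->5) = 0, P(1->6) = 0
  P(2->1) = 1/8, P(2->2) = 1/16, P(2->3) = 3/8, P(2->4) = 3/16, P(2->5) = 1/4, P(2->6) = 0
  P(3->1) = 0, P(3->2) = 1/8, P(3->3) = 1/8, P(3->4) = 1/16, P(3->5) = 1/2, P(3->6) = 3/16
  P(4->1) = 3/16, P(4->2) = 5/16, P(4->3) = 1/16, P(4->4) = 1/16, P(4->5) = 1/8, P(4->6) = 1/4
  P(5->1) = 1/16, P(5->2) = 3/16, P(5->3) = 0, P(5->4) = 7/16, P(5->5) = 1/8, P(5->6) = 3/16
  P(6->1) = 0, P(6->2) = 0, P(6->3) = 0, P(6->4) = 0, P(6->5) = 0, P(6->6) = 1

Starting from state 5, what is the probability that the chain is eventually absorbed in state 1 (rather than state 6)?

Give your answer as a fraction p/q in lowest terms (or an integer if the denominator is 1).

Let a_i = P(absorbed in 1 | start in state i).
Boundary conditions: a_1 = 1, a_6 = 0.
For each transient state i, a_i = sum_j P(i->j) * a_j:
  a_2 = 1/8*a_1 + 1/16*a_2 + 3/8*a_3 + 3/16*a_4 + 1/4*a_5 + 0*a_6
  a_3 = 0*a_1 + 1/8*a_2 + 1/8*a_3 + 1/16*a_4 + 1/2*a_5 + 3/16*a_6
  a_4 = 3/16*a_1 + 5/16*a_2 + 1/16*a_3 + 1/16*a_4 + 1/8*a_5 + 1/4*a_6
  a_5 = 1/16*a_1 + 3/16*a_2 + 0*a_3 + 7/16*a_4 + 1/8*a_5 + 3/16*a_6

Substituting a_1 = 1 and a_6 = 0, rearrange to (I - Q) a = r where r[i] = P(i -> 1):
  [15/16, -3/8, -3/16, -1/4] . (a_2, a_3, a_4, a_5) = 1/8
  [-1/8, 7/8, -1/16, -1/2] . (a_2, a_3, a_4, a_5) = 0
  [-5/16, -1/16, 15/16, -1/8] . (a_2, a_3, a_4, a_5) = 3/16
  [-3/16, 0, -7/16, 7/8] . (a_2, a_3, a_4, a_5) = 1/16

Solving yields:
  a_2 = 5612/12795
  a_3 = 3914/12795
  a_4 = 1776/4265
  a_5 = 3187/8530

Starting state is 5, so the absorption probability is a_5 = 3187/8530.

Answer: 3187/8530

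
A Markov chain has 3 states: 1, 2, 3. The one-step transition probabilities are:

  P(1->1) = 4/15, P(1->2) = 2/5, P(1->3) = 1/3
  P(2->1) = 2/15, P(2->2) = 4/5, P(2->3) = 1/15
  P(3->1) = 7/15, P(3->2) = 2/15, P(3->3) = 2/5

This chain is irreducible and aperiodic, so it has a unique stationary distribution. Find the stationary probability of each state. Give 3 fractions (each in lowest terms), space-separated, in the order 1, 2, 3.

The stationary distribution satisfies pi = pi * P, i.e.:
  pi_1 = 4/15*pi_1 + 2/15*pi_2 + 7/15*pi_3
  pi_2 = 2/5*pi_1 + 4/5*pi_2 + 2/15*pi_3
  pi_3 = 1/3*pi_1 + 1/15*pi_2 + 2/5*pi_3
with normalization: pi_1 + pi_2 + pi_3 = 1.

Using the first 2 balance equations plus normalization, the linear system A*pi = b is:
  [-11/15, 2/15, 7/15] . pi = 0
  [2/5, -1/5, 2/15] . pi = 0
  [1, 1, 1] . pi = 1

Solving yields:
  pi_1 = 5/22
  pi_2 = 32/55
  pi_3 = 21/110

Verification (pi * P):
  5/22*4/15 + 32/55*2/15 + 21/110*7/15 = 5/22 = pi_1  (ok)
  5/22*2/5 + 32/55*4/5 + 21/110*2/15 = 32/55 = pi_2  (ok)
  5/22*1/3 + 32/55*1/15 + 21/110*2/5 = 21/110 = pi_3  (ok)

Answer: 5/22 32/55 21/110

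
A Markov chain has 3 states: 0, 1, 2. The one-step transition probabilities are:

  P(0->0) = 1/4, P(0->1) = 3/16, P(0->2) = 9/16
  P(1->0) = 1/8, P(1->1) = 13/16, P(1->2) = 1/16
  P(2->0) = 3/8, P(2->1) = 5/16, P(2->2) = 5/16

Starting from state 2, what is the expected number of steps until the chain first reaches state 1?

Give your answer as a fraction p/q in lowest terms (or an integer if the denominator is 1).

Answer: 48/13

Derivation:
Let h_i = expected steps to first reach 1 from state i.
Boundary: h_1 = 0.
First-step equations for the other states:
  h_0 = 1 + 1/4*h_0 + 3/16*h_1 + 9/16*h_2
  h_2 = 1 + 3/8*h_0 + 5/16*h_1 + 5/16*h_2

Substituting h_1 = 0 and rearranging gives the linear system (I - Q) h = 1:
  [3/4, -9/16] . (h_0, h_2) = 1
  [-3/8, 11/16] . (h_0, h_2) = 1

Solving yields:
  h_0 = 160/39
  h_2 = 48/13

Starting state is 2, so the expected hitting time is h_2 = 48/13.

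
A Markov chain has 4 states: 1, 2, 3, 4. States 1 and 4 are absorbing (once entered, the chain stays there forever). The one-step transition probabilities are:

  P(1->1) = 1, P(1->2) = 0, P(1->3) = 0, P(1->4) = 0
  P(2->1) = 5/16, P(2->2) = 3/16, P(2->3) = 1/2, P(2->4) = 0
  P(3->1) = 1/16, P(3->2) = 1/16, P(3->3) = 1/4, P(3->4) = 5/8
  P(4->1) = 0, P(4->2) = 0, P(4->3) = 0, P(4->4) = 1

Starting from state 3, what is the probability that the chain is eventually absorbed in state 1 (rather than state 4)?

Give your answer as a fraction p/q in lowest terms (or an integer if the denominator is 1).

Answer: 9/74

Derivation:
Let a_i = P(absorbed in 1 | start in state i).
Boundary conditions: a_1 = 1, a_4 = 0.
For each transient state i, a_i = sum_j P(i->j) * a_j:
  a_2 = 5/16*a_1 + 3/16*a_2 + 1/2*a_3 + 0*a_4
  a_3 = 1/16*a_1 + 1/16*a_2 + 1/4*a_3 + 5/8*a_4

Substituting a_1 = 1 and a_4 = 0, rearrange to (I - Q) a = r where r[i] = P(i -> 1):
  [13/16, -1/2] . (a_2, a_3) = 5/16
  [-1/16, 3/4] . (a_2, a_3) = 1/16

Solving yields:
  a_2 = 17/37
  a_3 = 9/74

Starting state is 3, so the absorption probability is a_3 = 9/74.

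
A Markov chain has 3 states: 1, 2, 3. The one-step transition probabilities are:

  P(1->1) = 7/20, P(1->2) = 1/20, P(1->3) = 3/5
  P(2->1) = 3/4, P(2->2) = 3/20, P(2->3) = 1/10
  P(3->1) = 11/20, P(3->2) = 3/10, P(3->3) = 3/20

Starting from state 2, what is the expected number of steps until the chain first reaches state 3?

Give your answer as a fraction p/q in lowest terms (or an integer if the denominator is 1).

Let h_i = expected steps to first reach 3 from state i.
Boundary: h_3 = 0.
First-step equations for the other states:
  h_1 = 1 + 7/20*h_1 + 1/20*h_2 + 3/5*h_3
  h_2 = 1 + 3/4*h_1 + 3/20*h_2 + 1/10*h_3

Substituting h_3 = 0 and rearranging gives the linear system (I - Q) h = 1:
  [13/20, -1/20] . (h_1, h_2) = 1
  [-3/4, 17/20] . (h_1, h_2) = 1

Solving yields:
  h_1 = 180/103
  h_2 = 280/103

Starting state is 2, so the expected hitting time is h_2 = 280/103.

Answer: 280/103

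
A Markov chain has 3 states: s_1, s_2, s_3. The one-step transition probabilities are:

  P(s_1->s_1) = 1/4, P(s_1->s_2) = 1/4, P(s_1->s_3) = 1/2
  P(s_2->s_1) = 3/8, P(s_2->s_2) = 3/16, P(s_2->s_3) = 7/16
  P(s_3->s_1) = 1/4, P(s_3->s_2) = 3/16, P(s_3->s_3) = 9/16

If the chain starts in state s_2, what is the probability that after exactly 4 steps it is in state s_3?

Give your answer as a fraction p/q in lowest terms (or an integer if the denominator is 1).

Answer: 4257/8192

Derivation:
Computing P^4 by repeated multiplication:
P^1 =
  s_1: [1/4, 1/4, 1/2]
  s_2: [3/8, 3/16, 7/16]
  s_3: [1/4, 3/16, 9/16]
P^2 =
  s_1: [9/32, 13/64, 33/64]
  s_2: [35/128, 27/128, 33/64]
  s_3: [35/128, 13/64, 67/128]
P^3 =
  s_1: [141/512, 105/512, 133/256]
  s_2: [283/1024, 419/2048, 1063/2048]
  s_3: [141/512, 419/2048, 1065/2048]
P^4 =
  s_1: [1129/4096, 1677/8192, 4257/8192]
  s_2: [4515/16384, 3355/16384, 4257/8192]
  s_3: [4515/16384, 1677/8192, 8515/16384]

(P^4)[s_2 -> s_3] = 4257/8192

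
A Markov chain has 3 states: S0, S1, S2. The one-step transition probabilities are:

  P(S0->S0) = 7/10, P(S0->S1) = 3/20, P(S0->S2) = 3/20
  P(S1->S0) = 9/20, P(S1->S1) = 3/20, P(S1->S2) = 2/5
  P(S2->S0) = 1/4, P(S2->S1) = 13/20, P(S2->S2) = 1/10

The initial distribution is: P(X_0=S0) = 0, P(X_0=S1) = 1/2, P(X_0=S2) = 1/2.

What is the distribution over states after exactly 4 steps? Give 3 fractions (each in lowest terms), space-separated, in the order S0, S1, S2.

Propagating the distribution step by step (d_{t+1} = d_t * P):
d_0 = (S0=0, S1=1/2, S2=1/2)
  d_1[S0] = 0*7/10 + 1/2*9/20 + 1/2*1/4 = 7/20
  d_1[S1] = 0*3/20 + 1/2*3/20 + 1/2*13/20 = 2/5
  d_1[S2] = 0*3/20 + 1/2*2/5 + 1/2*1/10 = 1/4
d_1 = (S0=7/20, S1=2/5, S2=1/4)
  d_2[S0] = 7/20*7/10 + 2/5*9/20 + 1/4*1/4 = 39/80
  d_2[S1] = 7/20*3/20 + 2/5*3/20 + 1/4*13/20 = 11/40
  d_2[S2] = 7/20*3/20 + 2/5*2/5 + 1/4*1/10 = 19/80
d_2 = (S0=39/80, S1=11/40, S2=19/80)
  d_3[S0] = 39/80*7/10 + 11/40*9/20 + 19/80*1/4 = 839/1600
  d_3[S1] = 39/80*3/20 + 11/40*3/20 + 19/80*13/20 = 43/160
  d_3[S2] = 39/80*3/20 + 11/40*2/5 + 19/80*1/10 = 331/1600
d_3 = (S0=839/1600, S1=43/160, S2=331/1600)
  d_4[S0] = 839/1600*7/10 + 43/160*9/20 + 331/1600*1/4 = 17271/32000
  d_4[S1] = 839/1600*3/20 + 43/160*3/20 + 331/1600*13/20 = 811/3200
  d_4[S2] = 839/1600*3/20 + 43/160*2/5 + 331/1600*1/10 = 6619/32000
d_4 = (S0=17271/32000, S1=811/3200, S2=6619/32000)

Answer: 17271/32000 811/3200 6619/32000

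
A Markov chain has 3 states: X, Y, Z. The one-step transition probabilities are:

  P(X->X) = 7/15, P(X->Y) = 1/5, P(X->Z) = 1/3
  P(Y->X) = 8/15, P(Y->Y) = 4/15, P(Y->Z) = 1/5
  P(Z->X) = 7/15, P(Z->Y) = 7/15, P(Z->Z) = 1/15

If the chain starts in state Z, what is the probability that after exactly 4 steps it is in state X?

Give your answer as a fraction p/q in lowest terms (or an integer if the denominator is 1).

Answer: 24584/50625

Derivation:
Computing P^4 by repeated multiplication:
P^1 =
  X: [7/15, 1/5, 1/3]
  Y: [8/15, 4/15, 1/5]
  Z: [7/15, 7/15, 1/15]
P^2 =
  X: [12/25, 68/225, 49/225]
  Y: [109/225, 61/225, 11/45]
  Z: [112/225, 56/225, 19/75]
P^3 =
  X: [1643/3375, 313/1125, 793/3375]
  Y: [1636/3375, 956/3375, 29/125]
  Z: [1631/3375, 959/3375, 157/675]
P^4 =
  X: [8188/16875, 14236/50625, 473/2025]
  Y: [24581/50625, 14213/50625, 11831/50625]
  Z: [24584/50625, 14224/50625, 1313/5625]

(P^4)[Z -> X] = 24584/50625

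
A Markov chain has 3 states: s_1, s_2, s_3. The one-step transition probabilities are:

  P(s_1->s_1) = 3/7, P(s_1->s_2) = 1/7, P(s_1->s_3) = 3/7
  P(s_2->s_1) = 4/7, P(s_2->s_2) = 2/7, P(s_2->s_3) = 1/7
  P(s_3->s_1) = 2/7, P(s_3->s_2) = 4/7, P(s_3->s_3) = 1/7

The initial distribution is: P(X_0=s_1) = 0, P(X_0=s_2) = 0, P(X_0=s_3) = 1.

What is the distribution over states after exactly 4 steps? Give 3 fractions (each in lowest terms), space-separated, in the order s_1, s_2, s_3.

Answer: 1028/2401 730/2401 643/2401

Derivation:
Propagating the distribution step by step (d_{t+1} = d_t * P):
d_0 = (s_1=0, s_2=0, s_3=1)
  d_1[s_1] = 0*3/7 + 0*4/7 + 1*2/7 = 2/7
  d_1[s_2] = 0*1/7 + 0*2/7 + 1*4/7 = 4/7
  d_1[s_3] = 0*3/7 + 0*1/7 + 1*1/7 = 1/7
d_1 = (s_1=2/7, s_2=4/7, s_3=1/7)
  d_2[s_1] = 2/7*3/7 + 4/7*4/7 + 1/7*2/7 = 24/49
  d_2[s_2] = 2/7*1/7 + 4/7*2/7 + 1/7*4/7 = 2/7
  d_2[s_3] = 2/7*3/7 + 4/7*1/7 + 1/7*1/7 = 11/49
d_2 = (s_1=24/49, s_2=2/7, s_3=11/49)
  d_3[s_1] = 24/49*3/7 + 2/7*4/7 + 11/49*2/7 = 150/343
  d_3[s_2] = 24/49*1/7 + 2/7*2/7 + 11/49*4/7 = 96/343
  d_3[s_3] = 24/49*3/7 + 2/7*1/7 + 11/49*1/7 = 97/343
d_3 = (s_1=150/343, s_2=96/343, s_3=97/343)
  d_4[s_1] = 150/343*3/7 + 96/343*4/7 + 97/343*2/7 = 1028/2401
  d_4[s_2] = 150/343*1/7 + 96/343*2/7 + 97/343*4/7 = 730/2401
  d_4[s_3] = 150/343*3/7 + 96/343*1/7 + 97/343*1/7 = 643/2401
d_4 = (s_1=1028/2401, s_2=730/2401, s_3=643/2401)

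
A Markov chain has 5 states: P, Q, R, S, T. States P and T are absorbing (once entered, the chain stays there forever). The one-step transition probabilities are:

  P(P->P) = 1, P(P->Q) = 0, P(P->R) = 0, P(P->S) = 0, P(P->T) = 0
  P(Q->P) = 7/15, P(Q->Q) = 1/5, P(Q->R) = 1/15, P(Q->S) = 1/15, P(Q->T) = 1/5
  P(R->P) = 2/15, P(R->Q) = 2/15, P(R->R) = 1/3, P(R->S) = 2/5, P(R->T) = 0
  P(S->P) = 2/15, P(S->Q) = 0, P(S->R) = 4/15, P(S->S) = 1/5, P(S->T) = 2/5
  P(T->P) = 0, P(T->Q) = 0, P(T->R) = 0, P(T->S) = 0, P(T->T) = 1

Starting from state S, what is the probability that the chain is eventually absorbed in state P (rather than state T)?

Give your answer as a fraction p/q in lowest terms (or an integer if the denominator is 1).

Let a_i = P(absorbed in P | start in state i).
Boundary conditions: a_P = 1, a_T = 0.
For each transient state i, a_i = sum_j P(i->j) * a_j:
  a_Q = 7/15*a_P + 1/5*a_Q + 1/15*a_R + 1/15*a_S + 1/5*a_T
  a_R = 2/15*a_P + 2/15*a_Q + 1/3*a_R + 2/5*a_S + 0*a_T
  a_S = 2/15*a_P + 0*a_Q + 4/15*a_R + 1/5*a_S + 2/5*a_T

Substituting a_P = 1 and a_T = 0, rearrange to (I - Q) a = r where r[i] = P(i -> P):
  [4/5, -1/15, -1/15] . (a_Q, a_R, a_S) = 7/15
  [-2/15, 2/3, -2/5] . (a_Q, a_R, a_S) = 2/15
  [0, -4/15, 4/5] . (a_Q, a_R, a_S) = 2/15

Solving yields:
  a_Q = 23/35
  a_R = 151/280
  a_S = 97/280

Starting state is S, so the absorption probability is a_S = 97/280.

Answer: 97/280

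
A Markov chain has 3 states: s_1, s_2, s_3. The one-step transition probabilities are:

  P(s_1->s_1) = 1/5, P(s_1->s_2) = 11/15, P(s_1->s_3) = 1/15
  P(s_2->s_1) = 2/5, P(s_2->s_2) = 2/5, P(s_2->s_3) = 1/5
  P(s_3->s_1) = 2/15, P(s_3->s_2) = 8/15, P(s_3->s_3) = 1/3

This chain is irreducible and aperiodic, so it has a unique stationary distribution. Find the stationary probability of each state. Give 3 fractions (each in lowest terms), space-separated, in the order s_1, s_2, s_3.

Answer: 33/113 59/113 21/113

Derivation:
The stationary distribution satisfies pi = pi * P, i.e.:
  pi_s_1 = 1/5*pi_s_1 + 2/5*pi_s_2 + 2/15*pi_s_3
  pi_s_2 = 11/15*pi_s_1 + 2/5*pi_s_2 + 8/15*pi_s_3
  pi_s_3 = 1/15*pi_s_1 + 1/5*pi_s_2 + 1/3*pi_s_3
with normalization: pi_s_1 + pi_s_2 + pi_s_3 = 1.

Using the first 2 balance equations plus normalization, the linear system A*pi = b is:
  [-4/5, 2/5, 2/15] . pi = 0
  [11/15, -3/5, 8/15] . pi = 0
  [1, 1, 1] . pi = 1

Solving yields:
  pi_s_1 = 33/113
  pi_s_2 = 59/113
  pi_s_3 = 21/113

Verification (pi * P):
  33/113*1/5 + 59/113*2/5 + 21/113*2/15 = 33/113 = pi_s_1  (ok)
  33/113*11/15 + 59/113*2/5 + 21/113*8/15 = 59/113 = pi_s_2  (ok)
  33/113*1/15 + 59/113*1/5 + 21/113*1/3 = 21/113 = pi_s_3  (ok)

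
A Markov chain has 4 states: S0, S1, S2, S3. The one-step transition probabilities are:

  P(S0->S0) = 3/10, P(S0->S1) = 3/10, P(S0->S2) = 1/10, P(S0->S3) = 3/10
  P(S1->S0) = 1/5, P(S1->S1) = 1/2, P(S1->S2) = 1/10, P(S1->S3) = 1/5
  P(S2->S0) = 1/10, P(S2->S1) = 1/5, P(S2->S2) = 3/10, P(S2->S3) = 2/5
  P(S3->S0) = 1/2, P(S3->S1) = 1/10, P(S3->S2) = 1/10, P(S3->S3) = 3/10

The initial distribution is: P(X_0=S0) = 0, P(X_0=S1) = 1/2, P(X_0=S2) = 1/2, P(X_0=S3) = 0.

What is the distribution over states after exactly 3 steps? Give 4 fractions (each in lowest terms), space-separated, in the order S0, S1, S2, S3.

Answer: 3/10 287/1000 16/125 57/200

Derivation:
Propagating the distribution step by step (d_{t+1} = d_t * P):
d_0 = (S0=0, S1=1/2, S2=1/2, S3=0)
  d_1[S0] = 0*3/10 + 1/2*1/5 + 1/2*1/10 + 0*1/2 = 3/20
  d_1[S1] = 0*3/10 + 1/2*1/2 + 1/2*1/5 + 0*1/10 = 7/20
  d_1[S2] = 0*1/10 + 1/2*1/10 + 1/2*3/10 + 0*1/10 = 1/5
  d_1[S3] = 0*3/10 + 1/2*1/5 + 1/2*2/5 + 0*3/10 = 3/10
d_1 = (S0=3/20, S1=7/20, S2=1/5, S3=3/10)
  d_2[S0] = 3/20*3/10 + 7/20*1/5 + 1/5*1/10 + 3/10*1/2 = 57/200
  d_2[S1] = 3/20*3/10 + 7/20*1/2 + 1/5*1/5 + 3/10*1/10 = 29/100
  d_2[S2] = 3/20*1/10 + 7/20*1/10 + 1/5*3/10 + 3/10*1/10 = 7/50
  d_2[S3] = 3/20*3/10 + 7/20*1/5 + 1/5*2/5 + 3/10*3/10 = 57/200
d_2 = (S0=57/200, S1=29/100, S2=7/50, S3=57/200)
  d_3[S0] = 57/200*3/10 + 29/100*1/5 + 7/50*1/10 + 57/200*1/2 = 3/10
  d_3[S1] = 57/200*3/10 + 29/100*1/2 + 7/50*1/5 + 57/200*1/10 = 287/1000
  d_3[S2] = 57/200*1/10 + 29/100*1/10 + 7/50*3/10 + 57/200*1/10 = 16/125
  d_3[S3] = 57/200*3/10 + 29/100*1/5 + 7/50*2/5 + 57/200*3/10 = 57/200
d_3 = (S0=3/10, S1=287/1000, S2=16/125, S3=57/200)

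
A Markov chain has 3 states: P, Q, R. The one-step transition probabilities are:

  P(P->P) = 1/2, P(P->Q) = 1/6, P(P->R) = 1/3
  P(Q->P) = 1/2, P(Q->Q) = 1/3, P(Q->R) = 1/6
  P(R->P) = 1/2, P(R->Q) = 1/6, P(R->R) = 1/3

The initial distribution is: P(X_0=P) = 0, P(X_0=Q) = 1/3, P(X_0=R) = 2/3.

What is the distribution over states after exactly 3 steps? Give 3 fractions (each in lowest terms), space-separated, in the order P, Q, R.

Answer: 1/2 65/324 97/324

Derivation:
Propagating the distribution step by step (d_{t+1} = d_t * P):
d_0 = (P=0, Q=1/3, R=2/3)
  d_1[P] = 0*1/2 + 1/3*1/2 + 2/3*1/2 = 1/2
  d_1[Q] = 0*1/6 + 1/3*1/3 + 2/3*1/6 = 2/9
  d_1[R] = 0*1/3 + 1/3*1/6 + 2/3*1/3 = 5/18
d_1 = (P=1/2, Q=2/9, R=5/18)
  d_2[P] = 1/2*1/2 + 2/9*1/2 + 5/18*1/2 = 1/2
  d_2[Q] = 1/2*1/6 + 2/9*1/3 + 5/18*1/6 = 11/54
  d_2[R] = 1/2*1/3 + 2/9*1/6 + 5/18*1/3 = 8/27
d_2 = (P=1/2, Q=11/54, R=8/27)
  d_3[P] = 1/2*1/2 + 11/54*1/2 + 8/27*1/2 = 1/2
  d_3[Q] = 1/2*1/6 + 11/54*1/3 + 8/27*1/6 = 65/324
  d_3[R] = 1/2*1/3 + 11/54*1/6 + 8/27*1/3 = 97/324
d_3 = (P=1/2, Q=65/324, R=97/324)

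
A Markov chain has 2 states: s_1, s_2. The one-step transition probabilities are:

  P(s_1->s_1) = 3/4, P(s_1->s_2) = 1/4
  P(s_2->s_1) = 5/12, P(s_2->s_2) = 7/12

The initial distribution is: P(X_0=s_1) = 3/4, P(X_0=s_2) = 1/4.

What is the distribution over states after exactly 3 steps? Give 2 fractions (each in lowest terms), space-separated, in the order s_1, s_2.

Answer: 17/27 10/27

Derivation:
Propagating the distribution step by step (d_{t+1} = d_t * P):
d_0 = (s_1=3/4, s_2=1/4)
  d_1[s_1] = 3/4*3/4 + 1/4*5/12 = 2/3
  d_1[s_2] = 3/4*1/4 + 1/4*7/12 = 1/3
d_1 = (s_1=2/3, s_2=1/3)
  d_2[s_1] = 2/3*3/4 + 1/3*5/12 = 23/36
  d_2[s_2] = 2/3*1/4 + 1/3*7/12 = 13/36
d_2 = (s_1=23/36, s_2=13/36)
  d_3[s_1] = 23/36*3/4 + 13/36*5/12 = 17/27
  d_3[s_2] = 23/36*1/4 + 13/36*7/12 = 10/27
d_3 = (s_1=17/27, s_2=10/27)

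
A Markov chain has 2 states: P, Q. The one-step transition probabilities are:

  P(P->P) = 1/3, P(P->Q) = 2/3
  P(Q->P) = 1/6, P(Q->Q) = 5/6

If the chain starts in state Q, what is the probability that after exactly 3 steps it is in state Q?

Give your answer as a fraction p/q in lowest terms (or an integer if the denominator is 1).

Computing P^3 by repeated multiplication:
P^1 =
  P: [1/3, 2/3]
  Q: [1/6, 5/6]
P^2 =
  P: [2/9, 7/9]
  Q: [7/36, 29/36]
P^3 =
  P: [11/54, 43/54]
  Q: [43/216, 173/216]

(P^3)[Q -> Q] = 173/216

Answer: 173/216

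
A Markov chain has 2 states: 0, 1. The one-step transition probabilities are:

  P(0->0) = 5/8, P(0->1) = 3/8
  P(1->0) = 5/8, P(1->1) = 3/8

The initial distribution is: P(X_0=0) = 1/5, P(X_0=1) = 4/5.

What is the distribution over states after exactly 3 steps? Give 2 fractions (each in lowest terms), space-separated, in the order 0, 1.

Propagating the distribution step by step (d_{t+1} = d_t * P):
d_0 = (0=1/5, 1=4/5)
  d_1[0] = 1/5*5/8 + 4/5*5/8 = 5/8
  d_1[1] = 1/5*3/8 + 4/5*3/8 = 3/8
d_1 = (0=5/8, 1=3/8)
  d_2[0] = 5/8*5/8 + 3/8*5/8 = 5/8
  d_2[1] = 5/8*3/8 + 3/8*3/8 = 3/8
d_2 = (0=5/8, 1=3/8)
  d_3[0] = 5/8*5/8 + 3/8*5/8 = 5/8
  d_3[1] = 5/8*3/8 + 3/8*3/8 = 3/8
d_3 = (0=5/8, 1=3/8)

Answer: 5/8 3/8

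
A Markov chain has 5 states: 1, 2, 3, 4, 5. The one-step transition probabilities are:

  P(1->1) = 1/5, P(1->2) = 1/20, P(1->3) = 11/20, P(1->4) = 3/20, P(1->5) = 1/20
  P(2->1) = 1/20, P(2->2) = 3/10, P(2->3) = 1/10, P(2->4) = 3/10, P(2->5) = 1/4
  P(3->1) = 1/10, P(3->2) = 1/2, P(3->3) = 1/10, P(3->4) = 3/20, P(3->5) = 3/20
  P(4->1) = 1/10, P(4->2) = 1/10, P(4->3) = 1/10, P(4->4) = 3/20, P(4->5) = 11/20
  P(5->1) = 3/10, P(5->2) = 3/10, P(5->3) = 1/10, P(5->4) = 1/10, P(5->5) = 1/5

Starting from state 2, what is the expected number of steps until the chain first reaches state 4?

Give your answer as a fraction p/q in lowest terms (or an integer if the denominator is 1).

Answer: 37205/8098

Derivation:
Let h_i = expected steps to first reach 4 from state i.
Boundary: h_4 = 0.
First-step equations for the other states:
  h_1 = 1 + 1/5*h_1 + 1/20*h_2 + 11/20*h_3 + 3/20*h_4 + 1/20*h_5
  h_2 = 1 + 1/20*h_1 + 3/10*h_2 + 1/10*h_3 + 3/10*h_4 + 1/4*h_5
  h_3 = 1 + 1/10*h_1 + 1/2*h_2 + 1/10*h_3 + 3/20*h_4 + 3/20*h_5
  h_5 = 1 + 3/10*h_1 + 3/10*h_2 + 1/10*h_3 + 1/10*h_4 + 1/5*h_5

Substituting h_4 = 0 and rearranging gives the linear system (I - Q) h = 1:
  [4/5, -1/20, -11/20, -1/20] . (h_1, h_2, h_3, h_5) = 1
  [-1/20, 7/10, -1/10, -1/4] . (h_1, h_2, h_3, h_5) = 1
  [-1/10, -1/2, 9/10, -3/20] . (h_1, h_2, h_3, h_5) = 1
  [-3/10, -3/10, -1/10, 4/5] . (h_1, h_2, h_3, h_5) = 1

Solving yields:
  h_1 = 22190/4049
  h_2 = 37205/8098
  h_3 = 42265/8098
  h_5 = 23000/4049

Starting state is 2, so the expected hitting time is h_2 = 37205/8098.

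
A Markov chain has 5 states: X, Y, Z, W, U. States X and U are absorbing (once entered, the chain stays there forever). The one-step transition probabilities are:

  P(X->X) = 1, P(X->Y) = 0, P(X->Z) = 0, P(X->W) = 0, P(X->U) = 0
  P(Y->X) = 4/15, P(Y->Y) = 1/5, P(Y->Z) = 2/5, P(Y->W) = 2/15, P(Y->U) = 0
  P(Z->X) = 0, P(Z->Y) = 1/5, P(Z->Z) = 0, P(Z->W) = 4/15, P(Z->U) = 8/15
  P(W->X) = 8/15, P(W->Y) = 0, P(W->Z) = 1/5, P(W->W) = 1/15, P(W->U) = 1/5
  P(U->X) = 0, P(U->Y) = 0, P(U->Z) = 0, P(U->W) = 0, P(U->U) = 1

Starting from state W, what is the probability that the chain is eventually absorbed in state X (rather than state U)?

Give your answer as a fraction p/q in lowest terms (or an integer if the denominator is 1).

Let a_i = P(absorbed in X | start in state i).
Boundary conditions: a_X = 1, a_U = 0.
For each transient state i, a_i = sum_j P(i->j) * a_j:
  a_Y = 4/15*a_X + 1/5*a_Y + 2/5*a_Z + 2/15*a_W + 0*a_U
  a_Z = 0*a_X + 1/5*a_Y + 0*a_Z + 4/15*a_W + 8/15*a_U
  a_W = 8/15*a_X + 0*a_Y + 1/5*a_Z + 1/15*a_W + 1/5*a_U

Substituting a_X = 1 and a_U = 0, rearrange to (I - Q) a = r where r[i] = P(i -> X):
  [4/5, -2/5, -2/15] . (a_Y, a_Z, a_W) = 4/15
  [-1/5, 1, -4/15] . (a_Y, a_Z, a_W) = 0
  [0, -1/5, 14/15] . (a_Y, a_Z, a_W) = 8/15

Solving yields:
  a_Y = 68/117
  a_Z = 100/351
  a_W = 74/117

Starting state is W, so the absorption probability is a_W = 74/117.

Answer: 74/117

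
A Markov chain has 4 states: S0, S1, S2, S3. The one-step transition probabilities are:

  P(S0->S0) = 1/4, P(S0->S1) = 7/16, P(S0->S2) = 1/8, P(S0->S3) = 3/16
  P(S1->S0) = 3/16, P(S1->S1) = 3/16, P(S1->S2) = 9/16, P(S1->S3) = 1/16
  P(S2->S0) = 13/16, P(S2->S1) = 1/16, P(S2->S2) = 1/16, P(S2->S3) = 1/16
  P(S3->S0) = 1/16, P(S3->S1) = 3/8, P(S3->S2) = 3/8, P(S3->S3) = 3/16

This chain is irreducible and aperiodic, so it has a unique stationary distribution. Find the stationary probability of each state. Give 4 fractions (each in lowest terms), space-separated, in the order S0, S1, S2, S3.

The stationary distribution satisfies pi = pi * P, i.e.:
  pi_S0 = 1/4*pi_S0 + 3/16*pi_S1 + 13/16*pi_S2 + 1/16*pi_S3
  pi_S1 = 7/16*pi_S0 + 3/16*pi_S1 + 1/16*pi_S2 + 3/8*pi_S3
  pi_S2 = 1/8*pi_S0 + 9/16*pi_S1 + 1/16*pi_S2 + 3/8*pi_S3
  pi_S3 = 3/16*pi_S0 + 1/16*pi_S1 + 1/16*pi_S2 + 3/16*pi_S3
with normalization: pi_S0 + pi_S1 + pi_S2 + pi_S3 = 1.

Using the first 3 balance equations plus normalization, the linear system A*pi = b is:
  [-3/4, 3/16, 13/16, 1/16] . pi = 0
  [7/16, -13/16, 1/16, 3/8] . pi = 0
  [1/8, 9/16, -15/16, 3/8] . pi = 0
  [1, 1, 1, 1] . pi = 1

Solving yields:
  pi_S0 = 1095/3088
  pi_S1 = 1649/6176
  pi_S2 = 1583/6176
  pi_S3 = 377/3088

Verification (pi * P):
  1095/3088*1/4 + 1649/6176*3/16 + 1583/6176*13/16 + 377/3088*1/16 = 1095/3088 = pi_S0  (ok)
  1095/3088*7/16 + 1649/6176*3/16 + 1583/6176*1/16 + 377/3088*3/8 = 1649/6176 = pi_S1  (ok)
  1095/3088*1/8 + 1649/6176*9/16 + 1583/6176*1/16 + 377/3088*3/8 = 1583/6176 = pi_S2  (ok)
  1095/3088*3/16 + 1649/6176*1/16 + 1583/6176*1/16 + 377/3088*3/16 = 377/3088 = pi_S3  (ok)

Answer: 1095/3088 1649/6176 1583/6176 377/3088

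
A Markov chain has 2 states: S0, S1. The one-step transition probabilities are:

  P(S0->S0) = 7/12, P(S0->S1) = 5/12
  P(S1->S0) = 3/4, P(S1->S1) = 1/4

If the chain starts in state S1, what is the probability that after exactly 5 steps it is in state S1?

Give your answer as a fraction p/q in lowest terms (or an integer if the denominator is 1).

Answer: 617/1728

Derivation:
Computing P^5 by repeated multiplication:
P^1 =
  S0: [7/12, 5/12]
  S1: [3/4, 1/4]
P^2 =
  S0: [47/72, 25/72]
  S1: [5/8, 3/8]
P^3 =
  S0: [277/432, 155/432]
  S1: [31/48, 17/48]
P^4 =
  S0: [1667/2592, 925/2592]
  S1: [185/288, 103/288]
P^5 =
  S0: [9997/15552, 5555/15552]
  S1: [1111/1728, 617/1728]

(P^5)[S1 -> S1] = 617/1728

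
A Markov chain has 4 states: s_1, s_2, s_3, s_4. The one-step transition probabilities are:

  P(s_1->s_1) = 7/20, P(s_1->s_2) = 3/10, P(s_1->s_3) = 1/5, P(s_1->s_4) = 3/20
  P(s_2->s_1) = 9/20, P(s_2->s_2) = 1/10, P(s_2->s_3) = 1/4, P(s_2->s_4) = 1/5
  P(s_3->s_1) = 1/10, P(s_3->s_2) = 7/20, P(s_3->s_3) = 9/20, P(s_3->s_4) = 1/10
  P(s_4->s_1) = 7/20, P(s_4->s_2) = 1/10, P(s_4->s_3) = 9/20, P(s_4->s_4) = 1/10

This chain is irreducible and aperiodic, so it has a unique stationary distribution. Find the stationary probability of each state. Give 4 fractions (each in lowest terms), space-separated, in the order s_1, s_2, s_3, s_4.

Answer: 75/257 371/1542 1268/3855 1069/7710

Derivation:
The stationary distribution satisfies pi = pi * P, i.e.:
  pi_s_1 = 7/20*pi_s_1 + 9/20*pi_s_2 + 1/10*pi_s_3 + 7/20*pi_s_4
  pi_s_2 = 3/10*pi_s_1 + 1/10*pi_s_2 + 7/20*pi_s_3 + 1/10*pi_s_4
  pi_s_3 = 1/5*pi_s_1 + 1/4*pi_s_2 + 9/20*pi_s_3 + 9/20*pi_s_4
  pi_s_4 = 3/20*pi_s_1 + 1/5*pi_s_2 + 1/10*pi_s_3 + 1/10*pi_s_4
with normalization: pi_s_1 + pi_s_2 + pi_s_3 + pi_s_4 = 1.

Using the first 3 balance equations plus normalization, the linear system A*pi = b is:
  [-13/20, 9/20, 1/10, 7/20] . pi = 0
  [3/10, -9/10, 7/20, 1/10] . pi = 0
  [1/5, 1/4, -11/20, 9/20] . pi = 0
  [1, 1, 1, 1] . pi = 1

Solving yields:
  pi_s_1 = 75/257
  pi_s_2 = 371/1542
  pi_s_3 = 1268/3855
  pi_s_4 = 1069/7710

Verification (pi * P):
  75/257*7/20 + 371/1542*9/20 + 1268/3855*1/10 + 1069/7710*7/20 = 75/257 = pi_s_1  (ok)
  75/257*3/10 + 371/1542*1/10 + 1268/3855*7/20 + 1069/7710*1/10 = 371/1542 = pi_s_2  (ok)
  75/257*1/5 + 371/1542*1/4 + 1268/3855*9/20 + 1069/7710*9/20 = 1268/3855 = pi_s_3  (ok)
  75/257*3/20 + 371/1542*1/5 + 1268/3855*1/10 + 1069/7710*1/10 = 1069/7710 = pi_s_4  (ok)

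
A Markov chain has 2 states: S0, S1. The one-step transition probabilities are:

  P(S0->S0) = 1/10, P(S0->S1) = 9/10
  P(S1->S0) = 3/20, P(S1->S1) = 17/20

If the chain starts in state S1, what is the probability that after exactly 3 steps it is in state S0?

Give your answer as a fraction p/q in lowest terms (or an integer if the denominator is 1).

Answer: 1143/8000

Derivation:
Computing P^3 by repeated multiplication:
P^1 =
  S0: [1/10, 9/10]
  S1: [3/20, 17/20]
P^2 =
  S0: [29/200, 171/200]
  S1: [57/400, 343/400]
P^3 =
  S0: [571/4000, 3429/4000]
  S1: [1143/8000, 6857/8000]

(P^3)[S1 -> S0] = 1143/8000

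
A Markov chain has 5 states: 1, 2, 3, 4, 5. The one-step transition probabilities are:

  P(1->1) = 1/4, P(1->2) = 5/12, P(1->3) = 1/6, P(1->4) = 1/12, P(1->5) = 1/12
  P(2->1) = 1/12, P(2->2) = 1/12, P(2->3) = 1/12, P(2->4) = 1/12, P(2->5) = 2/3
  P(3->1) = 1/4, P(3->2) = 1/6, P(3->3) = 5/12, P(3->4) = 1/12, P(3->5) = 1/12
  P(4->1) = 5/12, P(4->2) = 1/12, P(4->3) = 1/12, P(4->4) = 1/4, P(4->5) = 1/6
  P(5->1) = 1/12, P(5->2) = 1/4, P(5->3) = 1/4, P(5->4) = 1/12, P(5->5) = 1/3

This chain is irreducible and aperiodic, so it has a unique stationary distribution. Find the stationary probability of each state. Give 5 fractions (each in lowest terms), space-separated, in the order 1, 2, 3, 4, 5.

The stationary distribution satisfies pi = pi * P, i.e.:
  pi_1 = 1/4*pi_1 + 1/12*pi_2 + 1/4*pi_3 + 5/12*pi_4 + 1/12*pi_5
  pi_2 = 5/12*pi_1 + 1/12*pi_2 + 1/6*pi_3 + 1/12*pi_4 + 1/4*pi_5
  pi_3 = 1/6*pi_1 + 1/12*pi_2 + 5/12*pi_3 + 1/12*pi_4 + 1/4*pi_5
  pi_4 = 1/12*pi_1 + 1/12*pi_2 + 1/12*pi_3 + 1/4*pi_4 + 1/12*pi_5
  pi_5 = 1/12*pi_1 + 2/3*pi_2 + 1/12*pi_3 + 1/6*pi_4 + 1/3*pi_5
with normalization: pi_1 + pi_2 + pi_3 + pi_4 + pi_5 = 1.

Using the first 4 balance equations plus normalization, the linear system A*pi = b is:
  [-3/4, 1/12, 1/4, 5/12, 1/12] . pi = 0
  [5/12, -11/12, 1/6, 1/12, 1/4] . pi = 0
  [1/6, 1/12, -7/12, 1/12, 1/4] . pi = 0
  [1/12, 1/12, 1/12, -3/4, 1/12] . pi = 0
  [1, 1, 1, 1, 1] . pi = 1

Solving yields:
  pi_1 = 217/1180
  pi_2 = 497/2360
  pi_3 = 259/1180
  pi_4 = 1/10
  pi_5 = 135/472

Verification (pi * P):
  217/1180*1/4 + 497/2360*1/12 + 259/1180*1/4 + 1/10*5/12 + 135/472*1/12 = 217/1180 = pi_1  (ok)
  217/1180*5/12 + 497/2360*1/12 + 259/1180*1/6 + 1/10*1/12 + 135/472*1/4 = 497/2360 = pi_2  (ok)
  217/1180*1/6 + 497/2360*1/12 + 259/1180*5/12 + 1/10*1/12 + 135/472*1/4 = 259/1180 = pi_3  (ok)
  217/1180*1/12 + 497/2360*1/12 + 259/1180*1/12 + 1/10*1/4 + 135/472*1/12 = 1/10 = pi_4  (ok)
  217/1180*1/12 + 497/2360*2/3 + 259/1180*1/12 + 1/10*1/6 + 135/472*1/3 = 135/472 = pi_5  (ok)

Answer: 217/1180 497/2360 259/1180 1/10 135/472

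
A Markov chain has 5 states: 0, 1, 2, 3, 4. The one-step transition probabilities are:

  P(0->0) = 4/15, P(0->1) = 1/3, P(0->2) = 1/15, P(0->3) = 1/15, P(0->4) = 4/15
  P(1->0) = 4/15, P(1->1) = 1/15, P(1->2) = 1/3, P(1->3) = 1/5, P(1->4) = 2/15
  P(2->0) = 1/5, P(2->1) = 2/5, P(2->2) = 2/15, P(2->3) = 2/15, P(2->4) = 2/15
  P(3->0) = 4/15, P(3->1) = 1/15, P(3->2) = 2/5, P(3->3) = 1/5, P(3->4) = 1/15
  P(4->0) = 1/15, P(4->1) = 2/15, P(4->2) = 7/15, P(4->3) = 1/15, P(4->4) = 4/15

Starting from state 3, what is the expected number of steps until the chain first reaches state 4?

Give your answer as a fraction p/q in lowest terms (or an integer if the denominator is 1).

Let h_i = expected steps to first reach 4 from state i.
Boundary: h_4 = 0.
First-step equations for the other states:
  h_0 = 1 + 4/15*h_0 + 1/3*h_1 + 1/15*h_2 + 1/15*h_3 + 4/15*h_4
  h_1 = 1 + 4/15*h_0 + 1/15*h_1 + 1/3*h_2 + 1/5*h_3 + 2/15*h_4
  h_2 = 1 + 1/5*h_0 + 2/5*h_1 + 2/15*h_2 + 2/15*h_3 + 2/15*h_4
  h_3 = 1 + 4/15*h_0 + 1/15*h_1 + 2/5*h_2 + 1/5*h_3 + 1/15*h_4

Substituting h_4 = 0 and rearranging gives the linear system (I - Q) h = 1:
  [11/15, -1/3, -1/15, -1/15] . (h_0, h_1, h_2, h_3) = 1
  [-4/15, 14/15, -1/3, -1/5] . (h_0, h_1, h_2, h_3) = 1
  [-1/5, -2/5, 13/15, -2/15] . (h_0, h_1, h_2, h_3) = 1
  [-4/15, -1/15, -2/5, 4/5] . (h_0, h_1, h_2, h_3) = 1

Solving yields:
  h_0 = 51435/9413
  h_1 = 60045/9413
  h_2 = 60300/9413
  h_3 = 64065/9413

Starting state is 3, so the expected hitting time is h_3 = 64065/9413.

Answer: 64065/9413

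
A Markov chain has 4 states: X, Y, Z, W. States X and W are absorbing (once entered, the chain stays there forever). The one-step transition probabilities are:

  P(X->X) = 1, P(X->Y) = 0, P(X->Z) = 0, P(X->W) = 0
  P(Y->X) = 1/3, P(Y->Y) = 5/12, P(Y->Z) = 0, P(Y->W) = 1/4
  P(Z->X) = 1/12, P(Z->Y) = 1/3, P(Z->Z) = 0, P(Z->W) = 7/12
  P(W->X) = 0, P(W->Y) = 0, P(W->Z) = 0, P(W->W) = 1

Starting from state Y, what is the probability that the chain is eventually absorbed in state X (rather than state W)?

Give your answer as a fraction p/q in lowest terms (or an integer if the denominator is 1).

Let a_i = P(absorbed in X | start in state i).
Boundary conditions: a_X = 1, a_W = 0.
For each transient state i, a_i = sum_j P(i->j) * a_j:
  a_Y = 1/3*a_X + 5/12*a_Y + 0*a_Z + 1/4*a_W
  a_Z = 1/12*a_X + 1/3*a_Y + 0*a_Z + 7/12*a_W

Substituting a_X = 1 and a_W = 0, rearrange to (I - Q) a = r where r[i] = P(i -> X):
  [7/12, 0] . (a_Y, a_Z) = 1/3
  [-1/3, 1] . (a_Y, a_Z) = 1/12

Solving yields:
  a_Y = 4/7
  a_Z = 23/84

Starting state is Y, so the absorption probability is a_Y = 4/7.

Answer: 4/7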